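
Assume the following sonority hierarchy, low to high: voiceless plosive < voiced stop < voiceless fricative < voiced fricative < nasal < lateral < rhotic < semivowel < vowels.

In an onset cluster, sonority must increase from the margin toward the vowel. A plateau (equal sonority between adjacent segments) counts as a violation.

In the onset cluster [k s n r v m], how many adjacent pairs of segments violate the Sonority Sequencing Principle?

/k/ is a voiceless plosive (sonority 1).
/s/ is a voiceless fricative (sonority 3).
/n/ is a nasal (sonority 5).
/r/ is a rhotic (sonority 7).
/v/ is a voiced fricative (sonority 4).
/m/ is a nasal (sonority 5).
/k/→/s/: 1→3 (rises) — ok.
/s/→/n/: 3→5 (rises) — ok.
/n/→/r/: 5→7 (rises) — ok.
/r/→/v/: 7→4 (does not rise) — violation.
/v/→/m/: 4→5 (rises) — ok.

1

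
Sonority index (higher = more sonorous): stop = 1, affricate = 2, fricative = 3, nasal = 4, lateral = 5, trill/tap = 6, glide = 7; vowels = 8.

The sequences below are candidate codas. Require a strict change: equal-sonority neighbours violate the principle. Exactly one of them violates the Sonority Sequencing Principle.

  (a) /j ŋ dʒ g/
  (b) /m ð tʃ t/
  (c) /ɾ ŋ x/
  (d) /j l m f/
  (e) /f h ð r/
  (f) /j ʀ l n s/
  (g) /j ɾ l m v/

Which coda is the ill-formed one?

(a) 7-4-2-1 → obeys
(b) 4-3-2-1 → obeys
(c) 6-4-3 → obeys
(d) 7-5-4-3 → obeys
(e) 3-3-3-6 → violates
(f) 7-6-5-4-3 → obeys
(g) 7-6-5-4-3 → obeys

e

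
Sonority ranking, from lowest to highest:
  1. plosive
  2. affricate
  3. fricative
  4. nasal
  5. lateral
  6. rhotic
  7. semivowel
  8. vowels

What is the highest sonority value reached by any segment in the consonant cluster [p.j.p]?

7

/p/ — plosive, sonority 1.
/j/ — semivowel, sonority 7.
/p/ — plosive, sonority 1.
The maximum is 7.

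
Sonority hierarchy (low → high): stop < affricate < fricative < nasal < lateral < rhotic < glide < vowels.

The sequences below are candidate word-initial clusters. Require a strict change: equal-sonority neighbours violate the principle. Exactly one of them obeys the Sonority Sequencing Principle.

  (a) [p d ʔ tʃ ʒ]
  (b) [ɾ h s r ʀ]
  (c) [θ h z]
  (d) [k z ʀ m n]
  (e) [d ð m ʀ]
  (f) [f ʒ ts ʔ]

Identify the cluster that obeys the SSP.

e

(a) [p d ʔ tʃ ʒ]: profile 1-1-1-2-3 — violates.
(b) [ɾ h s r ʀ]: profile 6-3-3-6-6 — violates.
(c) [θ h z]: profile 3-3-3 — violates.
(d) [k z ʀ m n]: profile 1-3-6-4-4 — violates.
(e) [d ð m ʀ]: profile 1-3-4-6 — obeys.
(f) [f ʒ ts ʔ]: profile 3-3-2-1 — violates.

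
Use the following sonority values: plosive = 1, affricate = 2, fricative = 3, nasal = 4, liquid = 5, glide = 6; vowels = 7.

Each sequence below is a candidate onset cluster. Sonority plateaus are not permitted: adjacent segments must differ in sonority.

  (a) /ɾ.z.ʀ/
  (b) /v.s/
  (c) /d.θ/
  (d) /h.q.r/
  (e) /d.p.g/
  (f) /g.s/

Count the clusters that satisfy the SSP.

2

(a) 5-3-5 → violates
(b) 3-3 → violates
(c) 1-3 → obeys
(d) 3-1-5 → violates
(e) 1-1-1 → violates
(f) 1-3 → obeys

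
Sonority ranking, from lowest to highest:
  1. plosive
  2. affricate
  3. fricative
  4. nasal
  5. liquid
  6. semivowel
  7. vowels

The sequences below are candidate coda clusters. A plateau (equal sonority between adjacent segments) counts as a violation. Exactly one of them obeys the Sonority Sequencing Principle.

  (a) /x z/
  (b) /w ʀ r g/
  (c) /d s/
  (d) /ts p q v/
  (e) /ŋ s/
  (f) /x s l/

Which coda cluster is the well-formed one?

(a) sonority 3-3: ill-formed.
(b) sonority 6-5-5-1: ill-formed.
(c) sonority 1-3: ill-formed.
(d) sonority 2-1-1-3: ill-formed.
(e) sonority 4-3: well-formed.
(f) sonority 3-3-5: ill-formed.

e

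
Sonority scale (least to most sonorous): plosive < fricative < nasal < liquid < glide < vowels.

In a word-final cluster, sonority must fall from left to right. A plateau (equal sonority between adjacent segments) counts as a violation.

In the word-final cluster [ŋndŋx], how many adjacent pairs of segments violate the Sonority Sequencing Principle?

/ŋ/ is a nasal (sonority 3).
/n/ is a nasal (sonority 3).
/d/ is a plosive (sonority 1).
/ŋ/ is a nasal (sonority 3).
/x/ is a fricative (sonority 2).
/ŋ/→/n/: 3→3 (plateau) — violation.
/n/→/d/: 3→1 (falls) — ok.
/d/→/ŋ/: 1→3 (does not fall) — violation.
/ŋ/→/x/: 3→2 (falls) — ok.

2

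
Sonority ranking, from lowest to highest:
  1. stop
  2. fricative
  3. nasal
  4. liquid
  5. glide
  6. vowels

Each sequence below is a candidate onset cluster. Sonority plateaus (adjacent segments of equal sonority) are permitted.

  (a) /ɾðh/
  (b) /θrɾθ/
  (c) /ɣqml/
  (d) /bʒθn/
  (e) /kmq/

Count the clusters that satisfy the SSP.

1

(a) 4-2-2 → violates
(b) 2-4-4-2 → violates
(c) 2-1-3-4 → violates
(d) 1-2-2-3 → obeys
(e) 1-3-1 → violates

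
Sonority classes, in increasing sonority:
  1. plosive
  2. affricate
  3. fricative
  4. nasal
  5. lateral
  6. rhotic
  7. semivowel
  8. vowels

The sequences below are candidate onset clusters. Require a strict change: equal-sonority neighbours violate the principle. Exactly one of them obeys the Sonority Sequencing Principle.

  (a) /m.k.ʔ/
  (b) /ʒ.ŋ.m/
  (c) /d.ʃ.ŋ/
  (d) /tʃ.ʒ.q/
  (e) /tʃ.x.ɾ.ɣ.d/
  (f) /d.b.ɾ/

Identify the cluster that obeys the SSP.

(a) /m.k.ʔ/: profile 4-1-1 — violates.
(b) /ʒ.ŋ.m/: profile 3-4-4 — violates.
(c) /d.ʃ.ŋ/: profile 1-3-4 — obeys.
(d) /tʃ.ʒ.q/: profile 2-3-1 — violates.
(e) /tʃ.x.ɾ.ɣ.d/: profile 2-3-6-3-1 — violates.
(f) /d.b.ɾ/: profile 1-1-6 — violates.

c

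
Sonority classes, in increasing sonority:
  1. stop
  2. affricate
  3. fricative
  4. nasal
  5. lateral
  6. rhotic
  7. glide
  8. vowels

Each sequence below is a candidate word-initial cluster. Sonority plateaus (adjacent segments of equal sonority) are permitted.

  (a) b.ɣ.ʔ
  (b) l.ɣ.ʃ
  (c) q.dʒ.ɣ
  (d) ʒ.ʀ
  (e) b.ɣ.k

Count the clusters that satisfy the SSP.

(a) b.ɣ.ʔ: profile 1-3-1 — violates.
(b) l.ɣ.ʃ: profile 5-3-3 — violates.
(c) q.dʒ.ɣ: profile 1-2-3 — obeys.
(d) ʒ.ʀ: profile 3-6 — obeys.
(e) b.ɣ.k: profile 1-3-1 — violates.

2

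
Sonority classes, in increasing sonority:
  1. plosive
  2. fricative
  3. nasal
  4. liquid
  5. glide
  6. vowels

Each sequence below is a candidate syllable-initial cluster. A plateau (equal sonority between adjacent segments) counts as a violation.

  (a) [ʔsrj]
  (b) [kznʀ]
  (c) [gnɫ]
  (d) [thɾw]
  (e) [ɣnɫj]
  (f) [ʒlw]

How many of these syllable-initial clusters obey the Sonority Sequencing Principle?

(a) 1-2-4-5 → obeys
(b) 1-2-3-4 → obeys
(c) 1-3-4 → obeys
(d) 1-2-4-5 → obeys
(e) 2-3-4-5 → obeys
(f) 2-4-5 → obeys

6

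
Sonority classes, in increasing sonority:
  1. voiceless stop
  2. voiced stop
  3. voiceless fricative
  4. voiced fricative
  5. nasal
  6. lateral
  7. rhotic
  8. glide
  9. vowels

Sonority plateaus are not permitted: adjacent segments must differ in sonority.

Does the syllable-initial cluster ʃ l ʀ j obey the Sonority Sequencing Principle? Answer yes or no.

yes

/ʃ/: voiceless fricative = 3.
/l/: lateral = 6.
/ʀ/: rhotic = 7.
/j/: glide = 8.
The profile 3-6-7-8 strictly rises, so the syllable-initial cluster satisfies the SSP.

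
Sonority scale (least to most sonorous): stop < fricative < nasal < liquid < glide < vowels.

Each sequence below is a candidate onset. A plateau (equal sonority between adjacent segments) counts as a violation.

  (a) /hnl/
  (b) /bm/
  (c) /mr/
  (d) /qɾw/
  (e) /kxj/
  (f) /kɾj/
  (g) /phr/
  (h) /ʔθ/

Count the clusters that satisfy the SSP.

8

(a) 2-3-4 → obeys
(b) 1-3 → obeys
(c) 3-4 → obeys
(d) 1-4-5 → obeys
(e) 1-2-5 → obeys
(f) 1-4-5 → obeys
(g) 1-2-4 → obeys
(h) 1-2 → obeys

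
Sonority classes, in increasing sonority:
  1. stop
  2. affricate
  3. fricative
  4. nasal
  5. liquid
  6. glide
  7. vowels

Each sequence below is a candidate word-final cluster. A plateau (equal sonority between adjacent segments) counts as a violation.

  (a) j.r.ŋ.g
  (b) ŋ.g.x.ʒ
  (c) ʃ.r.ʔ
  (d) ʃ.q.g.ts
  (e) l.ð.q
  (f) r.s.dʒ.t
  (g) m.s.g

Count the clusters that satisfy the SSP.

4

(a) 6-5-4-1 → obeys
(b) 4-1-3-3 → violates
(c) 3-5-1 → violates
(d) 3-1-1-2 → violates
(e) 5-3-1 → obeys
(f) 5-3-2-1 → obeys
(g) 4-3-1 → obeys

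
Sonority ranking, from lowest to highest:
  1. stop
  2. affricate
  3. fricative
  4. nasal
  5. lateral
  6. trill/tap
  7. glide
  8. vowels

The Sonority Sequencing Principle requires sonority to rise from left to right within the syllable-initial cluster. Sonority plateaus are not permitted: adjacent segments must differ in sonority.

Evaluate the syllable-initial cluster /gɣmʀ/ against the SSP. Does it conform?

/g/ — stop, sonority 1.
/ɣ/ — fricative, sonority 3.
/m/ — nasal, sonority 4.
/ʀ/ — trill/tap, sonority 6.
The profile 1-3-4-6 strictly rises, so the syllable-initial cluster satisfies the SSP.

yes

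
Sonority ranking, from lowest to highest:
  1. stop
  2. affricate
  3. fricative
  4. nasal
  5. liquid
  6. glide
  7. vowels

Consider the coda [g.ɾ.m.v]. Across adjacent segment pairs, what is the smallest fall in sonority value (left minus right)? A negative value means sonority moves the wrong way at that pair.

-4

/g/ — stop, sonority 1.
/ɾ/ — liquid, sonority 5.
/m/ — nasal, sonority 4.
/v/ — fricative, sonority 3.
/g/→/ɾ/: change -4.
/ɾ/→/m/: change +1.
/m/→/v/: change +1.
Minimum = -4.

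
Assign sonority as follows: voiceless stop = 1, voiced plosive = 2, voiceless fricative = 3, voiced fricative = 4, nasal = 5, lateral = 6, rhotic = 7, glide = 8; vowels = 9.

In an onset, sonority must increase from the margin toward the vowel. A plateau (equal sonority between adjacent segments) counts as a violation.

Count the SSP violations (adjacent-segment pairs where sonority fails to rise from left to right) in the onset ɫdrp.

2

/ɫ/: lateral = 6.
/d/: voiced plosive = 2.
/r/: rhotic = 7.
/p/: voiceless stop = 1.
/ɫ/→/d/: 6→2 (does not rise) — violation.
/d/→/r/: 2→7 (rises) — ok.
/r/→/p/: 7→1 (does not rise) — violation.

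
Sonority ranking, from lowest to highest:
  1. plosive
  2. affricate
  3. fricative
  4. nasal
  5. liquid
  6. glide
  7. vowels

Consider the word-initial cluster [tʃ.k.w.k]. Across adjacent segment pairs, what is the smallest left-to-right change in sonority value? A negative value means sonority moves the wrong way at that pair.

/tʃ/: affricate = 2.
/k/: plosive = 1.
/w/: glide = 6.
/k/: plosive = 1.
/tʃ/→/k/: change -1.
/k/→/w/: change +5.
/w/→/k/: change -5.
Minimum = -5.

-5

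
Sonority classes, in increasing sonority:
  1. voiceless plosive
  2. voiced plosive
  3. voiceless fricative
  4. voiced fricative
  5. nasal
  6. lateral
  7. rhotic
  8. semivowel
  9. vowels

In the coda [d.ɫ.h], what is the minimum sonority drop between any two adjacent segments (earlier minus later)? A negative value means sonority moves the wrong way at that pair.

-4

/d/ is a voiced plosive (sonority 2).
/ɫ/ is a lateral (sonority 6).
/h/ is a voiceless fricative (sonority 3).
/d/→/ɫ/: change -4.
/ɫ/→/h/: change +3.
Minimum = -4.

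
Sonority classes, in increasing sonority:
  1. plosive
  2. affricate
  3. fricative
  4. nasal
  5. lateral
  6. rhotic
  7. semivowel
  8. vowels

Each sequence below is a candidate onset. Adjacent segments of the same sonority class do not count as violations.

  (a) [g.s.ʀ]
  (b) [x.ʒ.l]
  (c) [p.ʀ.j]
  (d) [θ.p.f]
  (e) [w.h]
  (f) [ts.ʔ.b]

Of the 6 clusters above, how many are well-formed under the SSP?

(a) sonority 1-3-6: well-formed.
(b) sonority 3-3-5: well-formed.
(c) sonority 1-6-7: well-formed.
(d) sonority 3-1-3: ill-formed.
(e) sonority 7-3: ill-formed.
(f) sonority 2-1-1: ill-formed.

3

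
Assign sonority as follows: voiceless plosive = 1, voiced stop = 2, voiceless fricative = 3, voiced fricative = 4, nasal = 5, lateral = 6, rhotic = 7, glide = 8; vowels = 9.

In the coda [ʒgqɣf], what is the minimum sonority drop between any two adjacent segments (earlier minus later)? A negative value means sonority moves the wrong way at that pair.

-3

/ʒ/ — voiced fricative, sonority 4.
/g/ — voiced stop, sonority 2.
/q/ — voiceless plosive, sonority 1.
/ɣ/ — voiced fricative, sonority 4.
/f/ — voiceless fricative, sonority 3.
/ʒ/→/g/: change +2.
/g/→/q/: change +1.
/q/→/ɣ/: change -3.
/ɣ/→/f/: change +1.
Minimum = -3.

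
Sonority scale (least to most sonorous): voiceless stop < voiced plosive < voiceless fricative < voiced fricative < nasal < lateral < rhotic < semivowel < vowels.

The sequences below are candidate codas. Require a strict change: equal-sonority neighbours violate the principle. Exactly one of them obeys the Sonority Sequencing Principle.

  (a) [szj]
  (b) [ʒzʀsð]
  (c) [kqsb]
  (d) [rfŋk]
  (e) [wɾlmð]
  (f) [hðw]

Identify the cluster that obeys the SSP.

e

(a) [szj]: profile 3-4-8 — violates.
(b) [ʒzʀsð]: profile 4-4-7-3-4 — violates.
(c) [kqsb]: profile 1-1-3-2 — violates.
(d) [rfŋk]: profile 7-3-5-1 — violates.
(e) [wɾlmð]: profile 8-7-6-5-4 — obeys.
(f) [hðw]: profile 3-4-8 — violates.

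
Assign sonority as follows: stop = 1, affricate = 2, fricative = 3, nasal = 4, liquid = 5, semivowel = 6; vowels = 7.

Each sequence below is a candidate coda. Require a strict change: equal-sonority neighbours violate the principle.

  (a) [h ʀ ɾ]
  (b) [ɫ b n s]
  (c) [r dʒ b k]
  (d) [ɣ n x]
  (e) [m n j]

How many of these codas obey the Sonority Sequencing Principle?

(a) sonority 3-5-5: ill-formed.
(b) sonority 5-1-4-3: ill-formed.
(c) sonority 5-2-1-1: ill-formed.
(d) sonority 3-4-3: ill-formed.
(e) sonority 4-4-6: ill-formed.

0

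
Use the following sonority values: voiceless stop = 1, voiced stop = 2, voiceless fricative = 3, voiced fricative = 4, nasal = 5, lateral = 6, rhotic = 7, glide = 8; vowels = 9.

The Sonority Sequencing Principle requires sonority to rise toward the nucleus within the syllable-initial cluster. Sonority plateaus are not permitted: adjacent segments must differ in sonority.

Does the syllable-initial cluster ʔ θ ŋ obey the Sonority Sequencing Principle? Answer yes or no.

/ʔ/ is a voiceless stop (sonority 1).
/θ/ is a voiceless fricative (sonority 3).
/ŋ/ is a nasal (sonority 5).
The profile 1-3-5 strictly rises, so the syllable-initial cluster satisfies the SSP.

yes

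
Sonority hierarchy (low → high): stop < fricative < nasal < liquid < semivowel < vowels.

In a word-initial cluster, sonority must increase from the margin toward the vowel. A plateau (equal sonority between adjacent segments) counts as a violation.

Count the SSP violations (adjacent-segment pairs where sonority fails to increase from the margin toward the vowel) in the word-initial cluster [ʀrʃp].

3

/ʀ/ is a liquid (sonority 4).
/r/ is a liquid (sonority 4).
/ʃ/ is a fricative (sonority 2).
/p/ is a stop (sonority 1).
/ʀ/→/r/: 4→4 (plateau) — violation.
/r/→/ʃ/: 4→2 (does not rise) — violation.
/ʃ/→/p/: 2→1 (does not rise) — violation.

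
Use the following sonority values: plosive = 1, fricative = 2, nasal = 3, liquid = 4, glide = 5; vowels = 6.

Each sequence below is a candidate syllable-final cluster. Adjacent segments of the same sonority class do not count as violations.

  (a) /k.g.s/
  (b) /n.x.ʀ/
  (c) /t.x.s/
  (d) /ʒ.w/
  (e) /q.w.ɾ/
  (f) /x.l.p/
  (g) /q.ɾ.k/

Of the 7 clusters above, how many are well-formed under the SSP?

(a) sonority 1-1-2: ill-formed.
(b) sonority 3-2-4: ill-formed.
(c) sonority 1-2-2: ill-formed.
(d) sonority 2-5: ill-formed.
(e) sonority 1-5-4: ill-formed.
(f) sonority 2-4-1: ill-formed.
(g) sonority 1-4-1: ill-formed.

0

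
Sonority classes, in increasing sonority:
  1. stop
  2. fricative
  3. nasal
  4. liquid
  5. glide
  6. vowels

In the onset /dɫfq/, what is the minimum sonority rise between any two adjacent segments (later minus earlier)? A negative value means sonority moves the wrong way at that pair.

/d/ — stop, sonority 1.
/ɫ/ — liquid, sonority 4.
/f/ — fricative, sonority 2.
/q/ — stop, sonority 1.
/d/→/ɫ/: change +3.
/ɫ/→/f/: change -2.
/f/→/q/: change -1.
Minimum = -2.

-2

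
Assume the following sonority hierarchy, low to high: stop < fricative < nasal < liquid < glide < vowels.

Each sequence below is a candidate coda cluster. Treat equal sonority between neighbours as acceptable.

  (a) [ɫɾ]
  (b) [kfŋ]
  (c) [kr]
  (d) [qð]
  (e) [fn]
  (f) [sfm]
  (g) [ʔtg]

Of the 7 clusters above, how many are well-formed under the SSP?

2

(a) [ɫɾ]: profile 4-4 — obeys.
(b) [kfŋ]: profile 1-2-3 — violates.
(c) [kr]: profile 1-4 — violates.
(d) [qð]: profile 1-2 — violates.
(e) [fn]: profile 2-3 — violates.
(f) [sfm]: profile 2-2-3 — violates.
(g) [ʔtg]: profile 1-1-1 — obeys.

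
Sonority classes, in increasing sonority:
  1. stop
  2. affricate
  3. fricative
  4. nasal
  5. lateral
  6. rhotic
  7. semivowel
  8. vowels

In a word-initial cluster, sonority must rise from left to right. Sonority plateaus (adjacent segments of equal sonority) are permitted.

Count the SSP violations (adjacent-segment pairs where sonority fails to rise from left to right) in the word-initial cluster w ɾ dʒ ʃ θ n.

/w/ — semivowel, sonority 7.
/ɾ/ — rhotic, sonority 6.
/dʒ/ — affricate, sonority 2.
/ʃ/ — fricative, sonority 3.
/θ/ — fricative, sonority 3.
/n/ — nasal, sonority 4.
/w/→/ɾ/: 7→6 (does not rise) — violation.
/ɾ/→/dʒ/: 6→2 (does not rise) — violation.
/dʒ/→/ʃ/: 2→3 (rises) — ok.
/ʃ/→/θ/: 3→3 (plateau, allowed) — ok.
/θ/→/n/: 3→4 (rises) — ok.

2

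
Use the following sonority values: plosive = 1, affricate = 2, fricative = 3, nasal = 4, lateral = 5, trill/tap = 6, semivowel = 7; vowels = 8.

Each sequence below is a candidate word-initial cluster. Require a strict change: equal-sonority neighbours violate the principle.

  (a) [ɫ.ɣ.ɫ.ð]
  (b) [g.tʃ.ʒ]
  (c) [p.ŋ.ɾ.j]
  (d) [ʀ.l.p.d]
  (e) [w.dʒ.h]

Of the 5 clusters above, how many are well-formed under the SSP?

2

(a) sonority 5-3-5-3: ill-formed.
(b) sonority 1-2-3: well-formed.
(c) sonority 1-4-6-7: well-formed.
(d) sonority 6-5-1-1: ill-formed.
(e) sonority 7-2-3: ill-formed.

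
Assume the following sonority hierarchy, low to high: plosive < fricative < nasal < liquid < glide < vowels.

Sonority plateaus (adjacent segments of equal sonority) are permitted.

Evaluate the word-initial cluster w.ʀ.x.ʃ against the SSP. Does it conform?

no

/w/ is a glide (sonority 5).
/ʀ/ is a liquid (sonority 4).
/x/ is a fricative (sonority 2).
/ʃ/ is a fricative (sonority 2).
The profile is 5-4-2-2. Between /w/ (5) and /ʀ/ (4) sonority does not rise, so the cluster violates the SSP.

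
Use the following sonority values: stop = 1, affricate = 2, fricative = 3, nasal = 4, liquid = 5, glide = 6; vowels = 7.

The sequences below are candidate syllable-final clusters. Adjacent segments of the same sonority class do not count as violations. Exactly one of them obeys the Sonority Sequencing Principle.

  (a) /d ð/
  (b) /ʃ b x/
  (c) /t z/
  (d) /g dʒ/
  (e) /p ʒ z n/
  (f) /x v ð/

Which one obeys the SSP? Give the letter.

(a) sonority 1-3: ill-formed.
(b) sonority 3-1-3: ill-formed.
(c) sonority 1-3: ill-formed.
(d) sonority 1-2: ill-formed.
(e) sonority 1-3-3-4: ill-formed.
(f) sonority 3-3-3: well-formed.

f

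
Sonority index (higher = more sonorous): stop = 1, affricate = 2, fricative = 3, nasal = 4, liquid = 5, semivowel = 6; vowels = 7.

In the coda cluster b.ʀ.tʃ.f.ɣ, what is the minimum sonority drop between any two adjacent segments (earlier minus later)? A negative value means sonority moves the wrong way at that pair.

/b/: stop = 1.
/ʀ/: liquid = 5.
/tʃ/: affricate = 2.
/f/: fricative = 3.
/ɣ/: fricative = 3.
/b/→/ʀ/: change -4.
/ʀ/→/tʃ/: change +3.
/tʃ/→/f/: change -1.
/f/→/ɣ/: change +0.
Minimum = -4.

-4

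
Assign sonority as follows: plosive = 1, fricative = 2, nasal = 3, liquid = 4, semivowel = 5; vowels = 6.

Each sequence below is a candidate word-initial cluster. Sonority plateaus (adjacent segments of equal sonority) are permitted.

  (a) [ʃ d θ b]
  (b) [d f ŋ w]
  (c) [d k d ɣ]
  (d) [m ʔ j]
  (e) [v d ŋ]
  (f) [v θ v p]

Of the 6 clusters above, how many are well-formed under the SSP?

2

(a) [ʃ d θ b]: profile 2-1-2-1 — violates.
(b) [d f ŋ w]: profile 1-2-3-5 — obeys.
(c) [d k d ɣ]: profile 1-1-1-2 — obeys.
(d) [m ʔ j]: profile 3-1-5 — violates.
(e) [v d ŋ]: profile 2-1-3 — violates.
(f) [v θ v p]: profile 2-2-2-1 — violates.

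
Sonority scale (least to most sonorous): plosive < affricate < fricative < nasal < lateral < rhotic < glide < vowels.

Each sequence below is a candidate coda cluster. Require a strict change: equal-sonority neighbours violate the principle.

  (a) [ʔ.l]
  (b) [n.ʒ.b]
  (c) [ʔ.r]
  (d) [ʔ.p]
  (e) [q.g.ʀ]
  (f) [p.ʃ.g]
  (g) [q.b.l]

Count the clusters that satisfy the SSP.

1

(a) sonority 1-5: ill-formed.
(b) sonority 4-3-1: well-formed.
(c) sonority 1-6: ill-formed.
(d) sonority 1-1: ill-formed.
(e) sonority 1-1-6: ill-formed.
(f) sonority 1-3-1: ill-formed.
(g) sonority 1-1-5: ill-formed.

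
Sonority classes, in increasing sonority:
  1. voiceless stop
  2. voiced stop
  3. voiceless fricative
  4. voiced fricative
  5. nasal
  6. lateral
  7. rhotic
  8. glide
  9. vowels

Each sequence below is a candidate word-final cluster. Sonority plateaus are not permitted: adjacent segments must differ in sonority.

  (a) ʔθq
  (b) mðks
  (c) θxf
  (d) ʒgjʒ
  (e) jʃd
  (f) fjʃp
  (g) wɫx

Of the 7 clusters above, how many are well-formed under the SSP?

2

(a) ʔθq: profile 1-3-1 — violates.
(b) mðks: profile 5-4-1-3 — violates.
(c) θxf: profile 3-3-3 — violates.
(d) ʒgjʒ: profile 4-2-8-4 — violates.
(e) jʃd: profile 8-3-2 — obeys.
(f) fjʃp: profile 3-8-3-1 — violates.
(g) wɫx: profile 8-6-3 — obeys.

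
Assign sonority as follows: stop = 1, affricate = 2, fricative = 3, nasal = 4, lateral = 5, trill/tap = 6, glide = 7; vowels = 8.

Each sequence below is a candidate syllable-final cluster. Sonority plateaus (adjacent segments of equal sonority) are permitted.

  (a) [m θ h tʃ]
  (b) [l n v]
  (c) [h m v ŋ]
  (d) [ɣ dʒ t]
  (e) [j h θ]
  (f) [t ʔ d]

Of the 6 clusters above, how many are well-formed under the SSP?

5

(a) 4-3-3-2 → obeys
(b) 5-4-3 → obeys
(c) 3-4-3-4 → violates
(d) 3-2-1 → obeys
(e) 7-3-3 → obeys
(f) 1-1-1 → obeys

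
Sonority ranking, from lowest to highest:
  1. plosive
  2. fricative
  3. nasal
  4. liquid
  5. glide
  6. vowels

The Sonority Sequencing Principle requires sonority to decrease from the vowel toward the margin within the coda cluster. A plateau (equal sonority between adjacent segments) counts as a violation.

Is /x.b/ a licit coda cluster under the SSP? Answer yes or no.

yes

/x/: fricative = 2.
/b/: plosive = 1.
The profile 2-1 strictly falls, so the coda cluster satisfies the SSP.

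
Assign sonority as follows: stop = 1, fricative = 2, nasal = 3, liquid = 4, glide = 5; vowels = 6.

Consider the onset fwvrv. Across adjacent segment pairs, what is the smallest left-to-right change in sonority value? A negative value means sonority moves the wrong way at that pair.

-3

/f/: fricative = 2.
/w/: glide = 5.
/v/: fricative = 2.
/r/: liquid = 4.
/v/: fricative = 2.
/f/→/w/: change +3.
/w/→/v/: change -3.
/v/→/r/: change +2.
/r/→/v/: change -2.
Minimum = -3.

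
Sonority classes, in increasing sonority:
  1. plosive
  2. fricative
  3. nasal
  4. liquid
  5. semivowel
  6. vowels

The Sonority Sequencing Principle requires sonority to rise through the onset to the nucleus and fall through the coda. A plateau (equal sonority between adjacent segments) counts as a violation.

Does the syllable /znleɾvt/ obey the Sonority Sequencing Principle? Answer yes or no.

Onset: /z/ is a fricative (sonority 2), /n/ is a nasal (sonority 3), /l/ is a liquid (sonority 4); then the nucleus /e/ (sonority 6).
Onset profile 2-3-4-6 — rises to the nucleus.
Coda: /ɾ/ is a liquid (sonority 4), /v/ is a fricative (sonority 2), /t/ is a plosive (sonority 1).
Coda profile 6-4-2-1 — falls from the nucleus.

yes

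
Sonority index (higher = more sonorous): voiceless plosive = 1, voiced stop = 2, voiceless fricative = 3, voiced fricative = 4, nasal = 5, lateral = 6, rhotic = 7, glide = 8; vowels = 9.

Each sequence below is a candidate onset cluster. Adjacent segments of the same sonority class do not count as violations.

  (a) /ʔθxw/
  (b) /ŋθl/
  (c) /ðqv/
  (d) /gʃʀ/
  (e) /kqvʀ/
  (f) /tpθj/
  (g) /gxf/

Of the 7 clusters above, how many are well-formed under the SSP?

(a) /ʔθxw/: profile 1-3-3-8 — obeys.
(b) /ŋθl/: profile 5-3-6 — violates.
(c) /ðqv/: profile 4-1-4 — violates.
(d) /gʃʀ/: profile 2-3-7 — obeys.
(e) /kqvʀ/: profile 1-1-4-7 — obeys.
(f) /tpθj/: profile 1-1-3-8 — obeys.
(g) /gxf/: profile 2-3-3 — obeys.

5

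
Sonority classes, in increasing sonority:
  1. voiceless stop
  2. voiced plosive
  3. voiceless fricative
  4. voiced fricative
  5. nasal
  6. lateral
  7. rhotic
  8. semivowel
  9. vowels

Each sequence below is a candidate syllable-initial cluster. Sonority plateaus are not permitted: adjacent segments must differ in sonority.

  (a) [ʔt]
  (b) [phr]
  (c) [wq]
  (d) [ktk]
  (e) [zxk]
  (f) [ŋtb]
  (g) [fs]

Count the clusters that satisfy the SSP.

1

(a) [ʔt]: profile 1-1 — violates.
(b) [phr]: profile 1-3-7 — obeys.
(c) [wq]: profile 8-1 — violates.
(d) [ktk]: profile 1-1-1 — violates.
(e) [zxk]: profile 4-3-1 — violates.
(f) [ŋtb]: profile 5-1-2 — violates.
(g) [fs]: profile 3-3 — violates.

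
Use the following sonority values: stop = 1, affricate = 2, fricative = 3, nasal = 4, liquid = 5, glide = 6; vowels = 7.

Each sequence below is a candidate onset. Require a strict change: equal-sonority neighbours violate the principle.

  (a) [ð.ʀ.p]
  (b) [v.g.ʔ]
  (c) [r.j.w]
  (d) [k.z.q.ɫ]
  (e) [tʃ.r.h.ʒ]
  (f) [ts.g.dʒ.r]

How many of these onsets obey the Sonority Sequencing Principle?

(a) [ð.ʀ.p]: profile 3-5-1 — violates.
(b) [v.g.ʔ]: profile 3-1-1 — violates.
(c) [r.j.w]: profile 5-6-6 — violates.
(d) [k.z.q.ɫ]: profile 1-3-1-5 — violates.
(e) [tʃ.r.h.ʒ]: profile 2-5-3-3 — violates.
(f) [ts.g.dʒ.r]: profile 2-1-2-5 — violates.

0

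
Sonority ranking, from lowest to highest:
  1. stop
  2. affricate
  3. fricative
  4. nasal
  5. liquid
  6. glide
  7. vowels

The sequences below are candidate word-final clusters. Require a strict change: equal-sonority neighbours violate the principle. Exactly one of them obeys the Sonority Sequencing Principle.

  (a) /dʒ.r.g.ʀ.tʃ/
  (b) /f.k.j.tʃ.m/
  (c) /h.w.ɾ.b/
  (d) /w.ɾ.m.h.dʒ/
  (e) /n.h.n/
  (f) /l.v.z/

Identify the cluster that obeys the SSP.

(a) sonority 2-5-1-5-2: ill-formed.
(b) sonority 3-1-6-2-4: ill-formed.
(c) sonority 3-6-5-1: ill-formed.
(d) sonority 6-5-4-3-2: well-formed.
(e) sonority 4-3-4: ill-formed.
(f) sonority 5-3-3: ill-formed.

d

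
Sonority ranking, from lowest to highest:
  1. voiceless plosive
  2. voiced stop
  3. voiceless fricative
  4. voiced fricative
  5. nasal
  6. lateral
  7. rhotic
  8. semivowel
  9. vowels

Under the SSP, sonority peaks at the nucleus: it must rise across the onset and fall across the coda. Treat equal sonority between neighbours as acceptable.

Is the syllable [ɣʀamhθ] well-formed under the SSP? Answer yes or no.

Onset: /ɣ/ is a voiced fricative (sonority 4), /ʀ/ is a rhotic (sonority 7); then the nucleus /a/ (sonority 9).
Onset profile 4-7-9 — rises to the nucleus.
Coda: /m/ is a nasal (sonority 5), /h/ is a voiceless fricative (sonority 3), /θ/ is a voiceless fricative (sonority 3).
Coda profile 9-5-3-3 — falls from the nucleus.

yes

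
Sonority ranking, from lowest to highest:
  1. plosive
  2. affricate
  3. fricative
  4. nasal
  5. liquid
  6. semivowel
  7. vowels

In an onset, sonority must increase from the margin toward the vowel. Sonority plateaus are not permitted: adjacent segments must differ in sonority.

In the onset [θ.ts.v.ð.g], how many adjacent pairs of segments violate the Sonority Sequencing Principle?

/θ/ — fricative, sonority 3.
/ts/ — affricate, sonority 2.
/v/ — fricative, sonority 3.
/ð/ — fricative, sonority 3.
/g/ — plosive, sonority 1.
/θ/→/ts/: 3→2 (does not rise) — violation.
/ts/→/v/: 2→3 (rises) — ok.
/v/→/ð/: 3→3 (plateau) — violation.
/ð/→/g/: 3→1 (does not rise) — violation.

3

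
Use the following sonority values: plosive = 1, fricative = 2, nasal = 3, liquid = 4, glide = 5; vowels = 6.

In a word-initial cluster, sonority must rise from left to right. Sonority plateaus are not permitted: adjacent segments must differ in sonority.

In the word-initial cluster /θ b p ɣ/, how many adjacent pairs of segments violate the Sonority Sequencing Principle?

/θ/ — fricative, sonority 2.
/b/ — plosive, sonority 1.
/p/ — plosive, sonority 1.
/ɣ/ — fricative, sonority 2.
/θ/→/b/: 2→1 (does not rise) — violation.
/b/→/p/: 1→1 (plateau) — violation.
/p/→/ɣ/: 1→2 (rises) — ok.

2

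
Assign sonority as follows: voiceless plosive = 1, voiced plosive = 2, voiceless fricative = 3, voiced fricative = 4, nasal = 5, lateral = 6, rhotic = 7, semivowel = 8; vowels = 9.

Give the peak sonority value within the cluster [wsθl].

8

/w/ is a semivowel (sonority 8).
/s/ is a voiceless fricative (sonority 3).
/θ/ is a voiceless fricative (sonority 3).
/l/ is a lateral (sonority 6).
The maximum is 8.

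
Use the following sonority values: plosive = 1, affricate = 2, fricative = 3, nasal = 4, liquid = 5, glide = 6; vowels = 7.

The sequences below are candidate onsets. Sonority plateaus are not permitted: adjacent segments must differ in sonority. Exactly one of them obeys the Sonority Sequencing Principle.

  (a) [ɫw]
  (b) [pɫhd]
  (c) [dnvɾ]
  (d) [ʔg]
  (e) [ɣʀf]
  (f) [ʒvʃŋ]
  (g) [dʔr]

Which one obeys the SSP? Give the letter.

a

(a) [ɫw]: profile 5-6 — obeys.
(b) [pɫhd]: profile 1-5-3-1 — violates.
(c) [dnvɾ]: profile 1-4-3-5 — violates.
(d) [ʔg]: profile 1-1 — violates.
(e) [ɣʀf]: profile 3-5-3 — violates.
(f) [ʒvʃŋ]: profile 3-3-3-4 — violates.
(g) [dʔr]: profile 1-1-5 — violates.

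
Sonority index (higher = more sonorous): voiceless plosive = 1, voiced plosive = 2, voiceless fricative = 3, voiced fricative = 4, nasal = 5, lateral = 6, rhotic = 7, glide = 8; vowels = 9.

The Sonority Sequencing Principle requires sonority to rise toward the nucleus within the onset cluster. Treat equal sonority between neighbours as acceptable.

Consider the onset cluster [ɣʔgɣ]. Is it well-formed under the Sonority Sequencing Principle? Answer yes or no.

no

/ɣ/ is a voiced fricative (sonority 4).
/ʔ/ is a voiceless plosive (sonority 1).
/g/ is a voiced plosive (sonority 2).
/ɣ/ is a voiced fricative (sonority 4).
The profile is 4-1-2-4. Between /ɣ/ (4) and /ʔ/ (1) sonority does not rise, so the cluster violates the SSP.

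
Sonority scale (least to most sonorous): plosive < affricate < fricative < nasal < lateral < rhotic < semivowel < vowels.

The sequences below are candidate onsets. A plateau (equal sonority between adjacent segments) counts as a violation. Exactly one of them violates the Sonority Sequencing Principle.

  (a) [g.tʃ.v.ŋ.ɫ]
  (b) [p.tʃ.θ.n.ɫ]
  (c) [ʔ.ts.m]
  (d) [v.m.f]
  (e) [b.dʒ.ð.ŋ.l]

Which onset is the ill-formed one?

d

(a) 1-2-3-4-5 → obeys
(b) 1-2-3-4-5 → obeys
(c) 1-2-4 → obeys
(d) 3-4-3 → violates
(e) 1-2-3-4-5 → obeys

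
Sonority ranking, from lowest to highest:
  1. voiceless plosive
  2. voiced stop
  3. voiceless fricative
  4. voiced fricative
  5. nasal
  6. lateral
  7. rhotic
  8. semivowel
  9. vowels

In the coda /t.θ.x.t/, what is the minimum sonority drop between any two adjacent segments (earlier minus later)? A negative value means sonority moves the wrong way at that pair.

/t/: voiceless plosive = 1.
/θ/: voiceless fricative = 3.
/x/: voiceless fricative = 3.
/t/: voiceless plosive = 1.
/t/→/θ/: change -2.
/θ/→/x/: change +0.
/x/→/t/: change +2.
Minimum = -2.

-2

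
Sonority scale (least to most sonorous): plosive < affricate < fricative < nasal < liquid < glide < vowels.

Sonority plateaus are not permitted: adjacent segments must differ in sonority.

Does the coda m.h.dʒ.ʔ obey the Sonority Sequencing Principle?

/m/: nasal = 4.
/h/: fricative = 3.
/dʒ/: affricate = 2.
/ʔ/: plosive = 1.
The profile 4-3-2-1 strictly falls, so the coda satisfies the SSP.

yes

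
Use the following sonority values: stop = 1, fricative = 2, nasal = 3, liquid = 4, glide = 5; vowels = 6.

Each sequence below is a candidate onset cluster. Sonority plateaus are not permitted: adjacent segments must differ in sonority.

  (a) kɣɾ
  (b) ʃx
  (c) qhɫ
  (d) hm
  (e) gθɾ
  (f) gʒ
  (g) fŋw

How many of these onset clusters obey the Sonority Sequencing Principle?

(a) sonority 1-2-4: well-formed.
(b) sonority 2-2: ill-formed.
(c) sonority 1-2-4: well-formed.
(d) sonority 2-3: well-formed.
(e) sonority 1-2-4: well-formed.
(f) sonority 1-2: well-formed.
(g) sonority 2-3-5: well-formed.

6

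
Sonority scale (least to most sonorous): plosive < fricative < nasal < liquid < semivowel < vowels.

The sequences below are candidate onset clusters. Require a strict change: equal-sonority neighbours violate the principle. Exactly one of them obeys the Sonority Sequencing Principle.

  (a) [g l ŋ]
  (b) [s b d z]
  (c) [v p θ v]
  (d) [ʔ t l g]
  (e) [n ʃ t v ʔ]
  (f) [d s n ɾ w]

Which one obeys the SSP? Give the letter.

(a) sonority 1-4-3: ill-formed.
(b) sonority 2-1-1-2: ill-formed.
(c) sonority 2-1-2-2: ill-formed.
(d) sonority 1-1-4-1: ill-formed.
(e) sonority 3-2-1-2-1: ill-formed.
(f) sonority 1-2-3-4-5: well-formed.

f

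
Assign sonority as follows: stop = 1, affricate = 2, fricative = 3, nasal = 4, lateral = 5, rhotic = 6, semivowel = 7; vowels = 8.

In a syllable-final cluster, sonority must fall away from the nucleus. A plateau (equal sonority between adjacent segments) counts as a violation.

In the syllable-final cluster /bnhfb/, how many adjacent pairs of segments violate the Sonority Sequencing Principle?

/b/ is a stop (sonority 1).
/n/ is a nasal (sonority 4).
/h/ is a fricative (sonority 3).
/f/ is a fricative (sonority 3).
/b/ is a stop (sonority 1).
/b/→/n/: 1→4 (does not fall) — violation.
/n/→/h/: 4→3 (falls) — ok.
/h/→/f/: 3→3 (plateau) — violation.
/f/→/b/: 3→1 (falls) — ok.

2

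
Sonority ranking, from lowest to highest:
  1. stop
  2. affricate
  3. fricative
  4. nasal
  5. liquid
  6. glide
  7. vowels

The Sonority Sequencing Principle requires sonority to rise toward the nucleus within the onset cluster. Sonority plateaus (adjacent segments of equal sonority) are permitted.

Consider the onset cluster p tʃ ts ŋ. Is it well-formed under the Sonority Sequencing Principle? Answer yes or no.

yes

/p/ is a stop (sonority 1).
/tʃ/ is an affricate (sonority 2).
/ts/ is an affricate (sonority 2).
/ŋ/ is a nasal (sonority 4).
The profile 1-2-2-4 is non-decreasing (plateaus allowed), so the onset cluster satisfies the SSP.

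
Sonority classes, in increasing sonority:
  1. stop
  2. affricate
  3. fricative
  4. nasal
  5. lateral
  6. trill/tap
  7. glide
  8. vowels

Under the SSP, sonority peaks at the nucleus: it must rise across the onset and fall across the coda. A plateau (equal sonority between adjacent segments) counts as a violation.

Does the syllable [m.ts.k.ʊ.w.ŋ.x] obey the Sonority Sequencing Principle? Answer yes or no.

Onset: /m/ is a nasal (sonority 4), /ts/ is an affricate (sonority 2), /k/ is a stop (sonority 1); then the nucleus /ʊ/ (sonority 8).
Onset profile 4-2-1-8 — does not strictly rise throughout.
Coda: /w/ is a glide (sonority 7), /ŋ/ is a nasal (sonority 4), /x/ is a fricative (sonority 3).
Coda profile 8-7-4-3 — falls from the nucleus.

no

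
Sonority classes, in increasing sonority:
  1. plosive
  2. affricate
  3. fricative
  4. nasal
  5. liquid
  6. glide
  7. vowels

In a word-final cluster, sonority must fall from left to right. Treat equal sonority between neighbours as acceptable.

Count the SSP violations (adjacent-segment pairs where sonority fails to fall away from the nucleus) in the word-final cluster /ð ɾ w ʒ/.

/ð/ is a fricative (sonority 3).
/ɾ/ is a liquid (sonority 5).
/w/ is a glide (sonority 6).
/ʒ/ is a fricative (sonority 3).
/ð/→/ɾ/: 3→5 (does not fall) — violation.
/ɾ/→/w/: 5→6 (does not fall) — violation.
/w/→/ʒ/: 6→3 (falls) — ok.

2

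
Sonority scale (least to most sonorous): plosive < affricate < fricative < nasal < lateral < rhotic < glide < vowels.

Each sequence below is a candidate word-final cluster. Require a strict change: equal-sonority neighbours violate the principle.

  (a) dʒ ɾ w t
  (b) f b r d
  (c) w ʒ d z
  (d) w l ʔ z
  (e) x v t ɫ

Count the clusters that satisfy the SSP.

(a) sonority 2-6-7-1: ill-formed.
(b) sonority 3-1-6-1: ill-formed.
(c) sonority 7-3-1-3: ill-formed.
(d) sonority 7-5-1-3: ill-formed.
(e) sonority 3-3-1-5: ill-formed.

0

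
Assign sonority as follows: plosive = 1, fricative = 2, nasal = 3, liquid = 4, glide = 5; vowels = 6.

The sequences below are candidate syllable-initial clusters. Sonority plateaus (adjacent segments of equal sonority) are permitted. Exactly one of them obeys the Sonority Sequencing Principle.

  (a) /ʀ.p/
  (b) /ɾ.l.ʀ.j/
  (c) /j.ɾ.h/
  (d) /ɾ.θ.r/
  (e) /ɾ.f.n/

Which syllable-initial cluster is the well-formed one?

b

(a) sonority 4-1: ill-formed.
(b) sonority 4-4-4-5: well-formed.
(c) sonority 5-4-2: ill-formed.
(d) sonority 4-2-4: ill-formed.
(e) sonority 4-2-3: ill-formed.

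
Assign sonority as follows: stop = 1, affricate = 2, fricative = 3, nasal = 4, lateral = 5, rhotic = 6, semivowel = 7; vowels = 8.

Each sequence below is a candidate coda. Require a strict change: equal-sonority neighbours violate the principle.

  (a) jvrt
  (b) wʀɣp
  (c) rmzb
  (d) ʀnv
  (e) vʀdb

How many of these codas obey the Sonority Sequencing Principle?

(a) 7-3-6-1 → violates
(b) 7-6-3-1 → obeys
(c) 6-4-3-1 → obeys
(d) 6-4-3 → obeys
(e) 3-6-1-1 → violates

3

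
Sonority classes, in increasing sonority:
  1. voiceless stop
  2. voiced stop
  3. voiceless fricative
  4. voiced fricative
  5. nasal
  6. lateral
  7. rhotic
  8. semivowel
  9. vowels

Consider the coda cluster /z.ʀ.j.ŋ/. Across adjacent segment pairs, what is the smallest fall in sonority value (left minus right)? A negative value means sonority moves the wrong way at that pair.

-3

/z/ is a voiced fricative (sonority 4).
/ʀ/ is a rhotic (sonority 7).
/j/ is a semivowel (sonority 8).
/ŋ/ is a nasal (sonority 5).
/z/→/ʀ/: change -3.
/ʀ/→/j/: change -1.
/j/→/ŋ/: change +3.
Minimum = -3.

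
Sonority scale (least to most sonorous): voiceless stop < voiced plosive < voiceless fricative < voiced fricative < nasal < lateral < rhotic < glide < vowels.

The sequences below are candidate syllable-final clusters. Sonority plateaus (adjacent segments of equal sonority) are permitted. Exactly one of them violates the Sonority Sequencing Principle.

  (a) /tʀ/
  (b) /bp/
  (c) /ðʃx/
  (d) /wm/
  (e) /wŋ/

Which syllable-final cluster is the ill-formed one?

a

(a) sonority 1-7: ill-formed.
(b) sonority 2-1: well-formed.
(c) sonority 4-3-3: well-formed.
(d) sonority 8-5: well-formed.
(e) sonority 8-5: well-formed.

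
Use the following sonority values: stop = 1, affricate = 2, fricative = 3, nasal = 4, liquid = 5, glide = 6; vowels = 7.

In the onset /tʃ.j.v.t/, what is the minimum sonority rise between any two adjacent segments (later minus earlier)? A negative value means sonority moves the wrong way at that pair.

/tʃ/ — affricate, sonority 2.
/j/ — glide, sonority 6.
/v/ — fricative, sonority 3.
/t/ — stop, sonority 1.
/tʃ/→/j/: change +4.
/j/→/v/: change -3.
/v/→/t/: change -2.
Minimum = -3.

-3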